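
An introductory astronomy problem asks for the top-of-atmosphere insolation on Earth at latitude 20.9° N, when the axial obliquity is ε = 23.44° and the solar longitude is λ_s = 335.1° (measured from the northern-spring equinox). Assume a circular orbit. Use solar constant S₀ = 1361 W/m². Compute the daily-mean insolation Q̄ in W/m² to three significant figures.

Solar declination: sin δ = sin ε · sin λ_s = sin 23.44° × sin 335.1° = -0.16748, so δ = -9.642°.
cos H₀ = −tan(+20.9°) tan(-9.642°) = 0.0649, H₀ = 1.5059 rad.
Bracket: H₀ sin φ sin δ + cos φ cos δ sin H₀ = 1.5059×0.35674×-0.16748 + 0.93420×0.98587×0.99789 = -0.089973 + 0.919056 = 0.829083.
Q̄ = (S₀/π) × [bracket] = (1361/π) × 0.829083 = 359.2 W/m².

Q̄ ≈ 359 W/m²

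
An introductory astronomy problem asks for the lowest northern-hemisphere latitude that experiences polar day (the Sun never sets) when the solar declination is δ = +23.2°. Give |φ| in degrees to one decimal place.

|φ| = 66.8°

Polar day requires cos H₀ = −tan φ tan δ ≤ −1, i.e. tan φ tan δ ≥ 1.
The boundary is |tan φ| · |tan δ| = 1, so |φ| = 90° − |δ| = 90° − 23.2° = 66.8° in the northern hemisphere.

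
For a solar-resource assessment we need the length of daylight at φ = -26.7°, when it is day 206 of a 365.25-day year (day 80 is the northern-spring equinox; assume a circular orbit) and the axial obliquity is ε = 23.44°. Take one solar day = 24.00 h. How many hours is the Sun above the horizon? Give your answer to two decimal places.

Solar longitude: λ_s = 360° × (206 − 80)/365.25 = 124.189°.
sin δ = sin 23.44° × sin 124.189° = 0.32905, so δ = +19.211°.
cos H₀ = −tan φ · tan δ = −tan(-26.7°) × tan(+19.211°) = 0.1753, so H₀ = 1.3946 rad = 79.91°.
Daylight = 2H₀/(2π) × 24.00 h = (1.3946/π) × 24.00 = 10.65 h.

10.65 h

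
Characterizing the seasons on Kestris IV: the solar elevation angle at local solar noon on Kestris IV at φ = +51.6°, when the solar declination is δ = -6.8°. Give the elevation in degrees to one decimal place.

31.6°

At local noon the hour angle is zero, so the zenith angle equals |φ − δ| = |+51.6° − (-6.800°)| = 58.400°.
Elevation = 90° − 58.400° = 31.6°.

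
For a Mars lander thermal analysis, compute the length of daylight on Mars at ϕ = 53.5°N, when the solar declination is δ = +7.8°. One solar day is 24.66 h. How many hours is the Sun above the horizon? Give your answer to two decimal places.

cos h₀ = −tan ϕ · tan δ = −tan(+53.5°) × tan(+7.800°) = -0.1851, so h₀ = 1.7570 rad = 100.67°.
Daylight = 2h₀/(2π) × 24.66 h = (1.7570/π) × 24.66 = 13.79 h.

13.79 h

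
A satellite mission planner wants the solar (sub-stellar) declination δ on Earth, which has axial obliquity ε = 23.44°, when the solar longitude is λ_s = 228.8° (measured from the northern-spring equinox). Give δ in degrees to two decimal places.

δ = -17.42°

sin δ = sin ε · sin λ_s = sin 23.44° × sin 228.8° = -0.299302.
δ = arcsin(-0.299302) = -17.42°.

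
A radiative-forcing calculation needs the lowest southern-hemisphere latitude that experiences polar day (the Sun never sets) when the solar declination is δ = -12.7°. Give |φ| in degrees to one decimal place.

|φ| = 77.3°

Polar day requires cos H₀ = −tan φ tan δ ≤ −1, i.e. tan φ tan δ ≥ 1.
The boundary is |tan φ| · |tan δ| = 1, so |φ| = 90° − |δ| = 90° − 12.7° = 77.3° in the southern hemisphere.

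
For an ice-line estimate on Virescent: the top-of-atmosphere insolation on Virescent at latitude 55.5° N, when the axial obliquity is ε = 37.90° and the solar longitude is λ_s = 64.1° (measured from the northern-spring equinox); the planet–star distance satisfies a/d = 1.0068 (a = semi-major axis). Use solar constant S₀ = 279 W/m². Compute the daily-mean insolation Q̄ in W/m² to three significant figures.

Q̄ ≈ 129 W/m²

Solar declination: sin δ = sin ε · sin λ_s = sin 37.90° × sin 64.1° = 0.55259, so δ = +33.545°.
cos H₀ = −tan(+55.5°) tan(+33.545°) = -0.9647, H₀ = 2.8750 rad.
Bracket: H₀ sin φ sin δ + cos φ cos δ sin H₀ = 2.8750×0.82413×0.55259 + 0.56641×0.83346×0.26344 = 1.309292 + 0.124365 = 1.433657.
Inverse-square distance factor (a/d)² = 1.0068² = 1.013646.
Q̄ = (S₀/π) × 1.013646 × [bracket] = (279/π) × 1.013646 × 1.433657 = 129.1 W/m².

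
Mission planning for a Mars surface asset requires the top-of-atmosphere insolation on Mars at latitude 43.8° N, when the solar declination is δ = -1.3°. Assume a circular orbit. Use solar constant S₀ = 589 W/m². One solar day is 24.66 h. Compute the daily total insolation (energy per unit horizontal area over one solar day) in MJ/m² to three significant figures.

11.6 MJ/m²

cos H₀ = −tan(+43.8°) tan(-1.300°) = 0.0218, H₀ = 1.5490 rad.
Bracket: H₀ sin φ sin δ + cos φ cos δ sin H₀ = 1.5490×0.69214×-0.02269 + 0.72176×0.99974×0.99976 = -0.024327 + 0.721399 = 0.697072.
Q̄ = (S₀/π) × [bracket] = (589/π) × 0.697072 = 130.69 W/m².
Daily total = Q̄ × 24.66 h × 3600 s/h = 130.69 × 24.66 × 3600 / 10⁶ = 11.60 MJ/m².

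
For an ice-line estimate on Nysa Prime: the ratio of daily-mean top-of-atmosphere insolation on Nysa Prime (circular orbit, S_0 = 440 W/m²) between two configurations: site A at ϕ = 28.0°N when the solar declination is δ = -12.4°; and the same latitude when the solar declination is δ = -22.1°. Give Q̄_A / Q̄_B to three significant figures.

Q̄_A / Q̄_B ≈ 1.27

— Configuration A (ϕ=+28.0°):
cos h₀ = −tan(+28.0°) tan(-12.400°) = 0.1169, h₀ = 1.4536 rad.
Bracket: h₀ sin ϕ sin δ + cos ϕ cos δ sin h₀ = 1.4536×0.46947×-0.21474 + 0.88295×0.97667×0.99314 = -0.146543 + 0.856435 = 0.709892.
Q̄ = (S_0/π) × [bracket] = (440/π) × 0.709892 = 99.425 W/m².
— Configuration B (ϕ=+28.0°):
cos h₀ = −tan(+28.0°) tan(-22.100°) = 0.2159, h₀ = 1.3532 rad.
Bracket: h₀ sin ϕ sin δ + cos ϕ cos δ sin h₀ = 1.3532×0.46947×-0.37622 + 0.88295×0.92653×0.97641 = -0.239008 + 0.798781 = 0.559773.
Q̄ = (S_0/π) × [bracket] = (440/π) × 0.559773 = 78.400 W/m².
Ratio Q̄_A / Q̄_B = 99.425 / 78.400 = 1.268.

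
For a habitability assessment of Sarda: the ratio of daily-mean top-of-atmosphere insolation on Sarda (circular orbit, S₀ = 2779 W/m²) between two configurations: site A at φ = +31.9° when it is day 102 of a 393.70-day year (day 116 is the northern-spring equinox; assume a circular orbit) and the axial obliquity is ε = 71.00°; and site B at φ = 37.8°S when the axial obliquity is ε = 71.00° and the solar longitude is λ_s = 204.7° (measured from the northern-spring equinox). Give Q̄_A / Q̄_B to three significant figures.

Q̄_A / Q̄_B ≈ 0.579

— Configuration A (φ=+31.9°):
Solar longitude: λ_s = 360° × (102 − 116)/393.70 = -12.802°, i.e. -12.802° + 360° = 347.198°.
sin δ = sin 71.00° × sin 347.198° = -0.20950, so δ = -12.093°.
cos H₀ = −tan(+31.9°) tan(-12.093°) = 0.1334, H₀ = 1.4370 rad.
Bracket: H₀ sin φ sin δ + cos φ cos δ sin H₀ = 1.4370×0.52844×-0.20950 + 0.84897×0.97781×0.99107 = -0.159088 + 0.822718 = 0.663630.
Q̄ = (S₀/π) × [bracket] = (2779/π) × 0.663630 = 587.04 W/m².
— Configuration B (φ=-37.8°):
Solar declination: sin δ = sin ε · sin λ_s = sin 71.00° × sin 204.7° = -0.39510, so δ = -23.272°.
cos H₀ = −tan(-37.8°) tan(-23.272°) = -0.3336, H₀ = 1.9109 rad.
Bracket: H₀ sin φ sin δ + cos φ cos δ sin H₀ = 1.9109×-0.61291×-0.39510 + 0.79016×0.91864×0.94271 = 0.462745 + 0.684287 = 1.147032.
Q̄ = (S₀/π) × [bracket] = (2779/π) × 1.147032 = 1014.6 W/m².
Ratio Q̄_A / Q̄_B = 587.04 / 1014.6 = 0.5786.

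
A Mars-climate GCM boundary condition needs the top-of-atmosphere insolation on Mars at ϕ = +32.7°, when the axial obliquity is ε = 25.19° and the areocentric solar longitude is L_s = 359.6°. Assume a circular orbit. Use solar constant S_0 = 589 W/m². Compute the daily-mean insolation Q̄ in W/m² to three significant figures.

Q̄ ≈ 157 W/m²

sin δ = sin 25.19° × sin 359.6° = -0.00297, so δ = -0.170°.
cos h₀ = −tan(+32.7°) tan(-0.170°) = 0.0019, h₀ = 1.5689 rad.
Bracket: h₀ sin ϕ sin δ + cos ϕ cos δ sin h₀ = 1.5689×0.54024×-0.00297 + 0.84151×1.00000×1.00000 = -0.002517 + 0.841510 = 0.838993.
Q̄ = (S_0/π) × [bracket] = (589/π) × 0.838993 = 157.3 W/m².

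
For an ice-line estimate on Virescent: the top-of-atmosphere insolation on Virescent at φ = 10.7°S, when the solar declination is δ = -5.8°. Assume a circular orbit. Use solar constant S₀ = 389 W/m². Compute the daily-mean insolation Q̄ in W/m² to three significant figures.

cos H₀ = −tan(-10.7°) tan(-5.800°) = -0.0192, H₀ = 1.5900 rad.
Bracket: H₀ sin φ sin δ + cos φ cos δ sin H₀ = 1.5900×-0.18567×-0.10106 + 0.98261×0.99488×0.99982 = 0.029834 + 0.977403 = 1.007237.
Q̄ = (S₀/π) × [bracket] = (389/π) × 1.007237 = 124.7 W/m².

Q̄ ≈ 125 W/m²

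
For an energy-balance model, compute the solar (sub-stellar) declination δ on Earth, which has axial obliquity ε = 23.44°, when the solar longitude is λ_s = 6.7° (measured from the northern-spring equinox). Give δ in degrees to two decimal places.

δ = +2.66°

sin δ = sin ε · sin λ_s = sin 23.44° × sin 6.7° = 0.046410.
δ = arcsin(0.046410) = +2.66°.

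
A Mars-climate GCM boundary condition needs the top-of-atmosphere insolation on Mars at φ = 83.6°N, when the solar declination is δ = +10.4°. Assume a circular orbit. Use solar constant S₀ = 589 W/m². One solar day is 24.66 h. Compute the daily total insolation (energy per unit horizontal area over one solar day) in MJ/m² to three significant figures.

9.38 MJ/m²

cos H₀ = −tan(+83.6°) tan(+10.400°) = -1.6362 ≤ −1 ⇒ polar day, H₀ = π.
Bracket: H₀ sin φ sin δ + cos φ cos δ sin H₀ = 3.1416×0.99377×0.18052 + 0.11147×0.98357×0.00000 = 0.563588 + 0.000000 = 0.563588.
Q̄ = (S₀/π) × [bracket] = (589/π) × 0.563588 = 105.66 W/m².
Daily total = Q̄ × 24.66 h × 3600 s/h = 105.66 × 24.66 × 3600 / 10⁶ = 9.380 MJ/m².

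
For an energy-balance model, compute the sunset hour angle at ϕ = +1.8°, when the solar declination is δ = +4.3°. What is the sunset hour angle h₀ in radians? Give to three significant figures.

h₀ = 1.57 rad

cos h₀ = −tan ϕ · tan δ = −tan(+1.8°) × tan(+4.300°) = -0.0024, so h₀ = 1.5732 rad = 90.14°.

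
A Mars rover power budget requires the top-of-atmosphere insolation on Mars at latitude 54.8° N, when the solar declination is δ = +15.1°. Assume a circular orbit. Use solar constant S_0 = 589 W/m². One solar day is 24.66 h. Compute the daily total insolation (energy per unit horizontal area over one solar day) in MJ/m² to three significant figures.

cos h₀ = −tan(+54.8°) tan(+15.100°) = -0.3825, h₀ = 1.9633 rad.
Bracket: h₀ sin ϕ sin δ + cos ϕ cos δ sin h₀ = 1.9633×0.81714×0.26050 + 0.57643×0.96547×0.92396 = 0.417918 + 0.514208 = 0.932126.
Q̄ = (S_0/π) × [bracket] = (589/π) × 0.932126 = 174.76 W/m².
Daily total = Q̄ × 24.66 h × 3600 s/h = 174.76 × 24.66 × 3600 / 10⁶ = 15.51 MJ/m².

15.5 MJ/m²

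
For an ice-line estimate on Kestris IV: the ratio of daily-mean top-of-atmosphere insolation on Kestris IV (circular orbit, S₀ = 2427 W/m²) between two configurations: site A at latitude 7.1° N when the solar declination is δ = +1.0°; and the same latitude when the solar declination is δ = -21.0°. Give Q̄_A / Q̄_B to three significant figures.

Q̄_A / Q̄_B ≈ 1.16

— Configuration A (φ=+7.1°):
cos H₀ = −tan(+7.1°) tan(+1.000°) = -0.0022, H₀ = 1.5730 rad.
Bracket: H₀ sin φ sin δ + cos φ cos δ sin H₀ = 1.5730×0.12360×0.01745 + 0.99233×0.99985×1.00000 = 0.003393 + 0.992181 = 0.995574.
Q̄ = (S₀/π) × [bracket] = (2427/π) × 0.995574 = 769.12 W/m².
— Configuration B (φ=+7.1°):
cos H₀ = −tan(+7.1°) tan(-21.000°) = 0.0478, H₀ = 1.5230 rad.
Bracket: H₀ sin φ sin δ + cos φ cos δ sin H₀ = 1.5230×0.12360×-0.35837 + 0.99233×0.93358×0.99886 = -0.067461 + 0.925363 = 0.857902.
Q̄ = (S₀/π) × [bracket] = (2427/π) × 0.857902 = 662.76 W/m².
Ratio Q̄_A / Q̄_B = 769.12 / 662.76 = 1.160.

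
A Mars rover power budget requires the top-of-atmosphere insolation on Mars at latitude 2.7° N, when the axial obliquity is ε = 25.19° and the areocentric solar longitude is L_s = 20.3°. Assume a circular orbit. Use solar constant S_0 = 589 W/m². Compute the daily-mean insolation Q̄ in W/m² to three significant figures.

Q̄ ≈ 187 W/m²

sin δ = sin 25.19° × sin 20.3° = 0.14766, so δ = +8.492°.
cos h₀ = −tan(+2.7°) tan(+8.492°) = -0.0070, h₀ = 1.5778 rad.
Bracket: h₀ sin ϕ sin δ + cos ϕ cos δ sin h₀ = 1.5778×0.04711×0.14766 + 0.99889×0.98904×0.99998 = 0.010976 + 0.987922 = 0.998898.
Q̄ = (S_0/π) × [bracket] = (589/π) × 0.998898 = 187.3 W/m².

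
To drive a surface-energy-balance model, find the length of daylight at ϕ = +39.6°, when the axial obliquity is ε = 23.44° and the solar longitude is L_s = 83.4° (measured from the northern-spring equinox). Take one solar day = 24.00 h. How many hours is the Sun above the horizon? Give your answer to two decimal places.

14.78 h

Solar declination: sin δ = sin ε · sin L_s = sin 23.44° × sin 83.4° = 0.39515, so δ = +23.275°.
cos h₀ = −tan ϕ · tan δ = −tan(+39.6°) × tan(+23.275°) = -0.3559, so h₀ = 1.9346 rad = 110.85°.
Daylight = 2h₀/(2π) × 24.00 h = (1.9346/π) × 24.00 = 14.78 h.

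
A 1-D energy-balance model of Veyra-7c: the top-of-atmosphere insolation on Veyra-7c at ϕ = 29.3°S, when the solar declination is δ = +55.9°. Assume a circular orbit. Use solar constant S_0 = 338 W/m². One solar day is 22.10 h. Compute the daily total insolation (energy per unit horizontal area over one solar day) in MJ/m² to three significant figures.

0.282 MJ/m²

cos h₀ = −tan(-29.3°) tan(+55.900°) = 0.8289, h₀ = 0.5937 rad.
Bracket: h₀ sin ϕ sin δ + cos ϕ cos δ sin h₀ = 0.5937×-0.48938×0.82806 + 0.87207×0.56064×0.55947 = -0.240589 + 0.273535 = 0.032946.
Q̄ = (S_0/π) × [bracket] = (338/π) × 0.032946 = 3.5446 W/m².
Daily total = Q̄ × 22.10 h × 3600 s/h = 3.5446 × 22.10 × 3600 / 10⁶ = 0.2820 MJ/m².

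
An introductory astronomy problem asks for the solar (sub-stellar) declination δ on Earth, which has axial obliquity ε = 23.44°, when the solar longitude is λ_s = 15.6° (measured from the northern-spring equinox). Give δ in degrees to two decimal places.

δ = +6.14°

sin δ = sin ε · sin λ_s = sin 23.44° × sin 15.6° = 0.106973.
δ = arcsin(0.106973) = +6.14°.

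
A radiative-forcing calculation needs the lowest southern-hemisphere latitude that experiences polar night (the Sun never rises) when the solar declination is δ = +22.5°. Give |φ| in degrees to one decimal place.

|φ| = 67.5°

Polar night requires cos H₀ = −tan φ tan δ ≥ 1, i.e. tan φ tan δ ≤ −1.
The boundary is |tan φ| · |tan δ| = 1, so |φ| = 90° − |δ| = 90° − 22.5° = 67.5° in the southern hemisphere.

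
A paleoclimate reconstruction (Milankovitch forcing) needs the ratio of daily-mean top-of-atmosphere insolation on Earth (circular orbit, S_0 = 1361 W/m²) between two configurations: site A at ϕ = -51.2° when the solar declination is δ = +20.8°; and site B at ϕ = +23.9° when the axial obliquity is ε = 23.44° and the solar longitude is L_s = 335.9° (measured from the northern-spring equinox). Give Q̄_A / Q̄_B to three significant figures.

— Configuration A (ϕ=-51.2°):
cos h₀ = −tan(-51.2°) tan(+20.800°) = 0.4725, h₀ = 1.0787 rad.
Bracket: h₀ sin ϕ sin δ + cos ϕ cos δ sin h₀ = 1.0787×-0.77934×0.35511 + 0.62660×0.93483×0.88135 = -0.298532 + 0.516264 = 0.217732.
Q̄ = (S_0/π) × [bracket] = (1361/π) × 0.217732 = 94.326 W/m².
— Configuration B (ϕ=+23.9°):
Solar declination: sin δ = sin ε · sin L_s = sin 23.44° × sin 335.9° = -0.16243, so δ = -9.348°.
cos h₀ = −tan(+23.9°) tan(-9.348°) = 0.0729, h₀ = 1.4978 rad.
Bracket: h₀ sin ϕ sin δ + cos ϕ cos δ sin h₀ = 1.4978×0.40514×-0.16243 + 0.91425×0.98672×0.99734 = -0.098566 + 0.899709 = 0.801143.
Q̄ = (S_0/π) × [bracket] = (1361/π) × 0.801143 = 347.07 W/m².
Ratio Q̄_A / Q̄_B = 94.326 / 347.07 = 0.2718.

Q̄_A / Q̄_B ≈ 0.272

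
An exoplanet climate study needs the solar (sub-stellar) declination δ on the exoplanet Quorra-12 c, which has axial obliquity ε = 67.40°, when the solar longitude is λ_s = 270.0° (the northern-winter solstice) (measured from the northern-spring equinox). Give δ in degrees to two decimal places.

sin δ = sin ε · sin λ_s = sin 67.40° × sin 270.0° = -0.923210.
δ = arcsin(-0.923210) = -67.40°.

δ = -67.40°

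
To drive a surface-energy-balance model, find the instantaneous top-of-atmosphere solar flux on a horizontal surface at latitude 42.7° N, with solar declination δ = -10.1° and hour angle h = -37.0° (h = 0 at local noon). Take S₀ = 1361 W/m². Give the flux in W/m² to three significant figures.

625 W/m²

cos θ_z = sin φ sin δ + cos φ cos δ cos h = -0.118927 + 0.577833 = 0.458906.
Flux = S₀ · cos θ_z = 1361 × 0.458906 = 624.6 W/m².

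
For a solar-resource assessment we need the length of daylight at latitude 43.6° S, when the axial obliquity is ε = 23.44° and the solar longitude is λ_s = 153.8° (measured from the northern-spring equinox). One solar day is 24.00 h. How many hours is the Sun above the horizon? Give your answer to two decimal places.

Solar declination: sin δ = sin ε · sin λ_s = sin 23.44° × sin 153.8° = 0.17563, so δ = +10.115°.
cos H₀ = −tan φ · tan δ = −tan(-43.6°) × tan(+10.115°) = 0.1699, so H₀ = 1.4001 rad = 80.22°.
Daylight = 2H₀/(2π) × 24.00 h = (1.4001/π) × 24.00 = 10.70 h.

10.70 h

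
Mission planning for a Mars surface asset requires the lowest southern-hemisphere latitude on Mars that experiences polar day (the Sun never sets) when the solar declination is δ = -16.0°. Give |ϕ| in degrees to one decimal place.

|ϕ| = 74.0°

Polar day requires cos h₀ = −tan ϕ tan δ ≤ −1, i.e. tan ϕ tan δ ≥ 1.
The boundary is |tan ϕ| · |tan δ| = 1, so |ϕ| = 90° − |δ| = 90° − 16.0° = 74.0° in the southern hemisphere.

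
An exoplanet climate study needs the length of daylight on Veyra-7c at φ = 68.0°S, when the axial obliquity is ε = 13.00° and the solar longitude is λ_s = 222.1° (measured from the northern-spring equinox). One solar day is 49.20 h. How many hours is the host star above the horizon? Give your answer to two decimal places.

Solar declination: sin δ = sin ε · sin λ_s = sin 13.00° × sin 222.1° = -0.15081, so δ = -8.674°.
cos H₀ = −tan φ · tan δ = −tan(-68.0°) × tan(-8.674°) = -0.3776, so H₀ = 1.9580 rad = 112.18°.
Daylight = 2H₀/(2π) × 49.20 h = (1.9580/π) × 49.20 = 30.66 h.

30.66 h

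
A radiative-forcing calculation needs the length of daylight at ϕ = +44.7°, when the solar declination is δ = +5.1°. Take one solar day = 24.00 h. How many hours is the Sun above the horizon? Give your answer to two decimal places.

cos h₀ = −tan ϕ · tan δ = −tan(+44.7°) × tan(+5.100°) = -0.0883, so h₀ = 1.6592 rad = 95.07°.
Daylight = 2h₀/(2π) × 24.00 h = (1.6592/π) × 24.00 = 12.68 h.

12.68 h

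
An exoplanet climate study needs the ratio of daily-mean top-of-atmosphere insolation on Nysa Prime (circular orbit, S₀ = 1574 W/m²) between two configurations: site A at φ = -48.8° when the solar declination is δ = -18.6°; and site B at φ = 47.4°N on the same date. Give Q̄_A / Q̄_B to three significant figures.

— Configuration A (φ=-48.8°):
cos H₀ = −tan(-48.8°) tan(-18.600°) = -0.3844, H₀ = 1.9654 rad.
Bracket: H₀ sin φ sin δ + cos φ cos δ sin H₀ = 1.9654×-0.75241×-0.31896 + 0.65869×0.94777×0.92316 = 0.471674 + 0.576316 = 1.047990.
Q̄ = (S₀/π) × [bracket] = (1574/π) × 1.047990 = 525.06 W/m².
— Configuration B (φ=+47.4°):
cos H₀ = −tan(+47.4°) tan(-18.600°) = 0.3660, H₀ = 1.1961 rad.
Bracket: H₀ sin φ sin δ + cos φ cos δ sin H₀ = 1.1961×0.73610×-0.31896 + 0.67688×0.94777×0.93062 = -0.280828 + 0.597017 = 0.316189.
Q̄ = (S₀/π) × [bracket] = (1574/π) × 0.316189 = 158.42 W/m².
Ratio Q̄_A / Q̄_B = 525.06 / 158.42 = 3.314.

Q̄_A / Q̄_B ≈ 3.31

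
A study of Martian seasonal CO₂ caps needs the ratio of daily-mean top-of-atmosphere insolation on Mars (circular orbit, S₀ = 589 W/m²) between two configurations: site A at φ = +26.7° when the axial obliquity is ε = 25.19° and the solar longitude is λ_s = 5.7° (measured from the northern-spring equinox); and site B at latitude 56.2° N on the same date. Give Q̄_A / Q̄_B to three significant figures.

— Configuration A (φ=+26.7°):
Solar declination: sin δ = sin ε · sin λ_s = sin 25.19° × sin 5.7° = 0.04227, so δ = +2.423°.
cos H₀ = −tan(+26.7°) tan(+2.423°) = -0.0213, H₀ = 1.5921 rad.
Bracket: H₀ sin φ sin δ + cos φ cos δ sin H₀ = 1.5921×0.44932×0.04227 + 0.89337×0.99911×0.99977 = 0.030238 + 0.892370 = 0.922608.
Q̄ = (S₀/π) × [bracket] = (589/π) × 0.922608 = 172.97 W/m².
— Configuration B (φ=+56.2°):
cos H₀ = −tan(+56.2°) tan(+2.423°) = -0.0632, H₀ = 1.6340 rad.
Bracket: H₀ sin φ sin δ + cos φ cos δ sin H₀ = 1.6340×0.83098×0.04227 + 0.55630×0.99911×0.99800 = 0.057395 + 0.554693 = 0.612088.
Q̄ = (S₀/π) × [bracket] = (589/π) × 0.612088 = 114.76 W/m².
Ratio Q̄_A / Q̄_B = 172.97 / 114.76 = 1.507.

Q̄_A / Q̄_B ≈ 1.51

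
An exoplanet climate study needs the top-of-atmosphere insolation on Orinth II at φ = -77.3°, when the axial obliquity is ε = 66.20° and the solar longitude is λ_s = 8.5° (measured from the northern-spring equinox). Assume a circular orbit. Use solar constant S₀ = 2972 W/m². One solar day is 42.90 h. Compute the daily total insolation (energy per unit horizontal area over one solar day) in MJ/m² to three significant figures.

Solar declination: sin δ = sin ε · sin λ_s = sin 66.20° × sin 8.5° = 0.13524, so δ = +7.772°.
cos H₀ = −tan(-77.3°) tan(+7.772°) = 0.6057, H₀ = 0.9202 rad.
Bracket: H₀ sin φ sin δ + cos φ cos δ sin H₀ = 0.9202×-0.97553×0.13524 + 0.21985×0.99081×0.79572 = -0.121403 + 0.173331 = 0.051928.
Q̄ = (S₀/π) × [bracket] = (2972/π) × 0.051928 = 49.125 W/m².
Daily total = Q̄ × 42.90 h × 3600 s/h = 49.125 × 42.90 × 3600 / 10⁶ = 7.587 MJ/m².

7.59 MJ/m²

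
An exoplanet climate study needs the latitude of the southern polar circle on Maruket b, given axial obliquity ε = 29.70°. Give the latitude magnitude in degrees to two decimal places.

60.30°

The polar circle is the lowest latitude that experiences at least one full rotation of continuous darkness at the northern-summer solstice; it lies at |ϕ| = 90° − ε = 90° − 29.70° = 60.30°.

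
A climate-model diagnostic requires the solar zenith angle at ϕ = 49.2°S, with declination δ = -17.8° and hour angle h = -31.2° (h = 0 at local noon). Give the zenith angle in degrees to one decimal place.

cos θ_z = sin ϕ sin δ + cos ϕ cos δ cos h = 0.231410 + 0.532157 = 0.763567.
θ_z = arccos(0.763567) = 40.2°.

θ_z = 40.2°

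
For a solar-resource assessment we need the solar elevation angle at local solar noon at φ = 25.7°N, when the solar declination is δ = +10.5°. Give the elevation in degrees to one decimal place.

At local noon the hour angle is zero, so the zenith angle equals |φ − δ| = |+25.7° − (+10.500°)| = 15.200°.
Elevation = 90° − 15.200° = 74.8°.

74.8°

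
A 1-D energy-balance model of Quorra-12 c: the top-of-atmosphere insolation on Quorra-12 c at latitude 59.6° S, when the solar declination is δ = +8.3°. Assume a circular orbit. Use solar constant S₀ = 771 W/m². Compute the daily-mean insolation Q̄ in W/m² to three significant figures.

Q̄ ≈ 78.7 W/m²

cos H₀ = −tan(-59.6°) tan(+8.300°) = 0.2487, H₀ = 1.3195 rad.
Bracket: H₀ sin φ sin δ + cos φ cos δ sin H₀ = 1.3195×-0.86251×0.14436 + 0.50603×0.98953×0.96859 = -0.164294 + 0.485004 = 0.320710.
Q̄ = (S₀/π) × [bracket] = (771/π) × 0.320710 = 78.71 W/m².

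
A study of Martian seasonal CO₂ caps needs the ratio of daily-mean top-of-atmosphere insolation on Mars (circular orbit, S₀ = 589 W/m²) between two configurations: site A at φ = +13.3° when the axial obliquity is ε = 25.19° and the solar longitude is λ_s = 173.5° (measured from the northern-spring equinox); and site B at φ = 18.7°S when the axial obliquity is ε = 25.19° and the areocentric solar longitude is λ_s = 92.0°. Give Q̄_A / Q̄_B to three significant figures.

— Configuration A (φ=+13.3°):
Solar declination: sin δ = sin ε · sin λ_s = sin 25.19° × sin 173.5° = 0.04818, so δ = +2.762°.
cos H₀ = −tan(+13.3°) tan(+2.762°) = -0.0114, H₀ = 1.5822 rad.
Bracket: H₀ sin φ sin δ + cos φ cos δ sin H₀ = 1.5822×0.23005×0.04818 + 0.97318×0.99884×0.99993 = 0.017537 + 0.971983 = 0.989520.
Q̄ = (S₀/π) × [bracket] = (589/π) × 0.989520 = 185.52 W/m².
— Configuration B (φ=-18.7°):
sin δ = sin 25.19° × sin 92.0° = 0.42536, so δ = +25.174°.
cos H₀ = −tan(-18.7°) tan(+25.174°) = 0.1591, H₀ = 1.4110 rad.
Bracket: H₀ sin φ sin δ + cos φ cos δ sin H₀ = 1.4110×-0.32061×0.42536 + 0.94721×0.90502×0.98726 = -0.192425 + 0.846323 = 0.653898.
Q̄ = (S₀/π) × [bracket] = (589/π) × 0.653898 = 122.60 W/m².
Ratio Q̄_A / Q̄_B = 185.52 / 122.60 = 1.513.

Q̄_A / Q̄_B ≈ 1.51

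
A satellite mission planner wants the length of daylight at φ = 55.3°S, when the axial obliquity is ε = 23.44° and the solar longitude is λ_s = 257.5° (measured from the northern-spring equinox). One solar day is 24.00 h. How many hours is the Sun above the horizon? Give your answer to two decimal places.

17.00 h

Solar declination: sin δ = sin ε · sin λ_s = sin 23.44° × sin 257.5° = -0.38836, so δ = -22.852°.
cos H₀ = −tan φ · tan δ = −tan(-55.3°) × tan(-22.852°) = -0.6086, so H₀ = 2.2251 rad = 127.49°.
Daylight = 2H₀/(2π) × 24.00 h = (2.2251/π) × 24.00 = 17.00 h.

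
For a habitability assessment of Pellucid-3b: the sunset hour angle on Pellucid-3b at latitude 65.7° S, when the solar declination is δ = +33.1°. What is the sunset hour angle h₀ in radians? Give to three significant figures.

h₀ = 0.00 rad

cos h₀ = −tan ϕ · tan δ = 1.4438 ≥ 1, so the host star never rises (polar night) and h₀ = 0.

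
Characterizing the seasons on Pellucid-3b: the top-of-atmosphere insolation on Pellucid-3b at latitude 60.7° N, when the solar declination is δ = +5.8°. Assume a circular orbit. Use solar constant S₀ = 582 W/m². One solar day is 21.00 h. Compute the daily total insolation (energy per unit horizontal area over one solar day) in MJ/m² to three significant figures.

cos H₀ = −tan(+60.7°) tan(+5.800°) = -0.1810, H₀ = 1.7528 rad.
Bracket: H₀ sin φ sin δ + cos φ cos δ sin H₀ = 1.7528×0.87207×0.10106 + 0.48938×0.99488×0.98348 = 0.154477 + 0.478831 = 0.633308.
Q̄ = (S₀/π) × [bracket] = (582/π) × 0.633308 = 117.32 W/m².
Daily total = Q̄ × 21.00 h × 3600 s/h = 117.32 × 21.00 × 3600 / 10⁶ = 8.869 MJ/m².

8.87 MJ/m²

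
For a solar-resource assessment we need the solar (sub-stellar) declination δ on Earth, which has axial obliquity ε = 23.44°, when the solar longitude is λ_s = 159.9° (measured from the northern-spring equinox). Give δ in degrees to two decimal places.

δ = +7.86°

sin δ = sin ε · sin λ_s = sin 23.44° × sin 159.9° = 0.136704.
δ = arcsin(0.136704) = +7.86°.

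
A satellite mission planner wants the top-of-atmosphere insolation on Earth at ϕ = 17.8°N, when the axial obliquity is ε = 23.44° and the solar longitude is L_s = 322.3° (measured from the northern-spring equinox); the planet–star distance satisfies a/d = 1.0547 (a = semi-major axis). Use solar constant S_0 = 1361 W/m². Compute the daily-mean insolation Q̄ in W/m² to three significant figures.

Q̄ ≈ 390 W/m²

Solar declination: sin δ = sin ε · sin L_s = sin 23.44° × sin 322.3° = -0.24326, so δ = -14.079°.
cos h₀ = −tan(+17.8°) tan(-14.079°) = 0.0805, h₀ = 1.4902 rad.
Bracket: h₀ sin ϕ sin δ + cos ϕ cos δ sin h₀ = 1.4902×0.30570×-0.24326 + 0.95213×0.96996×0.99675 = -0.110818 + 0.920527 = 0.809709.
Inverse-square distance factor (a/d)² = 1.0547² = 1.112392.
Q̄ = (S_0/π) × 1.112392 × [bracket] = (1361/π) × 1.112392 × 0.809709 = 390.2 W/m².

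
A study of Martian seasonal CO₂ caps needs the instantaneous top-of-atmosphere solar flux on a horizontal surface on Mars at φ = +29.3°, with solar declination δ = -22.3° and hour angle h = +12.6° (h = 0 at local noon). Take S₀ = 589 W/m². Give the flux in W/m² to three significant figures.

354 W/m²

cos θ_z = sin φ sin δ + cos φ cos δ cos h = -0.185699 + 0.787415 = 0.601716.
Flux = S₀ · cos θ_z = 589 × 0.601716 = 354.4 W/m².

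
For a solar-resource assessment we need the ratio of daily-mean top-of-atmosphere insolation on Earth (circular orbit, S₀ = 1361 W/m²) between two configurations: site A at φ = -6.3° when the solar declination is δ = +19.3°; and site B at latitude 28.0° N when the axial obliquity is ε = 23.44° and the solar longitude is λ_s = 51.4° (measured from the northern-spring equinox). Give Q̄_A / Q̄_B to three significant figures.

Q̄_A / Q̄_B ≈ 0.816

— Configuration A (φ=-6.3°):
cos H₀ = −tan(-6.3°) tan(+19.300°) = 0.0387, H₀ = 1.5321 rad.
Bracket: H₀ sin φ sin δ + cos φ cos δ sin H₀ = 1.5321×-0.10973×0.33051 + 0.99396×0.94380×0.99925 = -0.055564 + 0.937396 = 0.881832.
Q̄ = (S₀/π) × [bracket] = (1361/π) × 0.881832 = 382.03 W/m².
— Configuration B (φ=+28.0°):
Solar declination: sin δ = sin ε · sin λ_s = sin 23.44° × sin 51.4° = 0.31088, so δ = +18.112°.
cos H₀ = −tan(+28.0°) tan(+18.112°) = -0.1739, H₀ = 1.7456 rad.
Bracket: H₀ sin φ sin δ + cos φ cos δ sin H₀ = 1.7456×0.46947×0.31088 + 0.88295×0.95045×0.98476 = 0.254768 + 0.826410 = 1.081178.
Q̄ = (S₀/π) × [bracket] = (1361/π) × 1.081178 = 468.39 W/m².
Ratio Q̄_A / Q̄_B = 382.03 / 468.39 = 0.8156.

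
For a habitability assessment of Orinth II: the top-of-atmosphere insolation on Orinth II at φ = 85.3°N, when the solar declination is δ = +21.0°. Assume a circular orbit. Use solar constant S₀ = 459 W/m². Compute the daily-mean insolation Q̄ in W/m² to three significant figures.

Q̄ ≈ 164 W/m²

cos H₀ = −tan(+85.3°) tan(+21.000°) = -4.6690 ≤ −1 ⇒ polar day, H₀ = π.
Bracket: H₀ sin φ sin δ + cos φ cos δ sin H₀ = 3.1416×0.99664×0.35837 + 0.08194×0.93358×0.00000 = 1.122072 + 0.000000 = 1.122072.
Q̄ = (S₀/π) × [bracket] = (459/π) × 1.122072 = 163.9 W/m².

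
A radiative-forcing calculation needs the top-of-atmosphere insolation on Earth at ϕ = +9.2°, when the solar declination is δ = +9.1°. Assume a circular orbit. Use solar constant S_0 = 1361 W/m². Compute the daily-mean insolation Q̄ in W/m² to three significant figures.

Q̄ ≈ 440 W/m²

cos h₀ = −tan(+9.2°) tan(+9.100°) = -0.0259, h₀ = 1.5967 rad.
Bracket: h₀ sin ϕ sin δ + cos ϕ cos δ sin h₀ = 1.5967×0.15988×0.15816 + 0.98714×0.98741×0.99966 = 0.040375 + 0.974381 = 1.014756.
Q̄ = (S_0/π) × [bracket] = (1361/π) × 1.014756 = 439.6 W/m².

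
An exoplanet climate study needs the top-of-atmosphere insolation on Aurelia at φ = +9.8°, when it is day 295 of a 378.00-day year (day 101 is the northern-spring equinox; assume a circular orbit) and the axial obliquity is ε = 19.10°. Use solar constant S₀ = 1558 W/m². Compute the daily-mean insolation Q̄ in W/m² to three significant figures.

Q̄ ≈ 485 W/m²

Solar longitude: λ_s = 360° × (295 − 101)/378.00 = 184.762°.
sin δ = sin 19.10° × sin 184.762° = -0.02716, so δ = -1.557°.
cos H₀ = −tan(+9.8°) tan(-1.557°) = 0.0047, H₀ = 1.5661 rad.
Bracket: H₀ sin φ sin δ + cos φ cos δ sin H₀ = 1.5661×0.17021×-0.02716 + 0.98541×0.99963×0.99999 = -0.007240 + 0.985036 = 0.977796.
Q̄ = (S₀/π) × [bracket] = (1558/π) × 0.977796 = 484.9 W/m².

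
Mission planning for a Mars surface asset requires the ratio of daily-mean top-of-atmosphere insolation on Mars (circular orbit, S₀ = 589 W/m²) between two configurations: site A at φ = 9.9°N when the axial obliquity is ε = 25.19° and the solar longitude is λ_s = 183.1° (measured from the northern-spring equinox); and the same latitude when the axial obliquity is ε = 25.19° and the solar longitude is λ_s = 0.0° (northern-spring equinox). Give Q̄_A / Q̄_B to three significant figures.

— Configuration A (φ=+9.9°):
Solar declination: sin δ = sin ε · sin λ_s = sin 25.19° × sin 183.1° = -0.02302, so δ = -1.319°.
cos H₀ = −tan(+9.9°) tan(-1.319°) = 0.0040, H₀ = 1.5668 rad.
Bracket: H₀ sin φ sin δ + cos φ cos δ sin H₀ = 1.5668×0.17193×-0.02302 + 0.98511×0.99974×0.99999 = -0.006201 + 0.984844 = 0.978643.
Q̄ = (S₀/π) × [bracket] = (589/π) × 0.978643 = 183.48 W/m².
— Configuration B (φ=+9.9°):
Solar declination: sin δ = sin ε · sin λ_s = sin 25.19° × sin 0.0° = 0.00000, so δ = +0.000°.
cos H₀ = −tan(+9.9°) tan(+0.000°) = -0.0000, H₀ = 1.5708 rad.
Bracket: H₀ sin φ sin δ + cos φ cos δ sin H₀ = 1.5708×0.17193×0.00000 + 0.98511×1.00000×1.00000 = 0.000000 + 0.985110 = 0.985110.
Q̄ = (S₀/π) × [bracket] = (589/π) × 0.985110 = 184.69 W/m².
Ratio Q̄_A / Q̄_B = 183.48 / 184.69 = 0.9934.

Q̄_A / Q̄_B ≈ 0.993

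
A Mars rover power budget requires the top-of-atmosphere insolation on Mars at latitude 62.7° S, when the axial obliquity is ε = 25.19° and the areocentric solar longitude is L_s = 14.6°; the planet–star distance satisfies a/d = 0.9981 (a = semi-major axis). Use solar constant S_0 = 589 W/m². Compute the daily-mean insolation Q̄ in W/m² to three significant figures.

Q̄ ≈ 59.1 W/m²

sin δ = sin 25.19° × sin 14.6° = 0.10729, so δ = +6.159°.
cos h₀ = −tan(-62.7°) tan(+6.159°) = 0.2091, h₀ = 1.3602 rad.
Bracket: h₀ sin ϕ sin δ + cos ϕ cos δ sin h₀ = 1.3602×-0.88862×0.10729 + 0.45865×0.99423×0.97790 = -0.129682 + 0.445926 = 0.316244.
Inverse-square distance factor (a/d)² = 0.9981² = 0.996204.
Q̄ = (S_0/π) × 0.996204 × [bracket] = (589/π) × 0.996204 × 0.316244 = 59.07 W/m².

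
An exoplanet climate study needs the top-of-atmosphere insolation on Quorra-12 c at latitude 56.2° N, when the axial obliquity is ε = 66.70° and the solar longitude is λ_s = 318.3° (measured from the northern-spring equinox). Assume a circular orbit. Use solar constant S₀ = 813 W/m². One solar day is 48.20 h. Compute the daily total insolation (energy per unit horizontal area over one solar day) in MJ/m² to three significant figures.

Solar declination: sin δ = sin ε · sin λ_s = sin 66.70° × sin 318.3° = -0.61098, so δ = -37.660°.
cos H₀ = −tan(+56.2°) tan(-37.660°) = 1.1529 ≥ 1 ⇒ polar night, H₀ = 0 and Q̄ = 0.
Daily total = Q̄ × 48.20 h × 3600 s/h = 0.00 MJ/m².

0.00 MJ/m²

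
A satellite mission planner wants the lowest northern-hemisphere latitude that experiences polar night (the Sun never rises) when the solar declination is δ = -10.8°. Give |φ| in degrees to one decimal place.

Polar night requires cos H₀ = −tan φ tan δ ≥ 1, i.e. tan φ tan δ ≤ −1.
The boundary is |tan φ| · |tan δ| = 1, so |φ| = 90° − |δ| = 90° − 10.8° = 79.2° in the northern hemisphere.

|φ| = 79.2°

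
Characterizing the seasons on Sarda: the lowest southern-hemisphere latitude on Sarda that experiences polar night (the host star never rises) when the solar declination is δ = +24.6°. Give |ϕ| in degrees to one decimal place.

Polar night requires cos h₀ = −tan ϕ tan δ ≥ 1, i.e. tan ϕ tan δ ≤ −1.
The boundary is |tan ϕ| · |tan δ| = 1, so |ϕ| = 90° − |δ| = 90° − 24.6° = 65.4° in the southern hemisphere.

|ϕ| = 65.4°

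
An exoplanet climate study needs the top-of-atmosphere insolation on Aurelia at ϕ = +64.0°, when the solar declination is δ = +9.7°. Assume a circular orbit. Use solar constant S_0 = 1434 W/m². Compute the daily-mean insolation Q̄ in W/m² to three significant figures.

cos h₀ = −tan(+64.0°) tan(+9.700°) = -0.3505, h₀ = 1.9289 rad.
Bracket: h₀ sin ϕ sin δ + cos ϕ cos δ sin h₀ = 1.9289×0.89879×0.16849 + 0.43837×0.98570×0.93658 = 0.292107 + 0.404697 = 0.696804.
Q̄ = (S_0/π) × [bracket] = (1434/π) × 0.696804 = 318.1 W/m².

Q̄ ≈ 318 W/m²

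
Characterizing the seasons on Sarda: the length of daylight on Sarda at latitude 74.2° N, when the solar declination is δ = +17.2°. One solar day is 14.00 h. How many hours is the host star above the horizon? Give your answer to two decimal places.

Sunrise equation: cos H₀ = −tan φ · tan δ = -1.0939 ≤ −1, so the host star never sets (polar day) and H₀ = π.
Daylight = 2H₀/(2π) × 14.00 h = (3.1416/π) × 14.00 = 14.00 h.

14.00 h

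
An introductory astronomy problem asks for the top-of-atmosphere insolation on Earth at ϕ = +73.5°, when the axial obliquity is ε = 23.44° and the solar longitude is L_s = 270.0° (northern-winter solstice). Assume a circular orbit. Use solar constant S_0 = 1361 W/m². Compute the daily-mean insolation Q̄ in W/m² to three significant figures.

Solar declination: sin δ = sin ε · sin L_s = sin 23.44° × sin 270.0° = -0.39779, so δ = -23.440°.
cos h₀ = −tan(+73.5°) tan(-23.440°) = 1.4637 ≥ 1 ⇒ polar night, h₀ = 0 and Q̄ = 0.

Q̄ ≈ 0.00 W/m²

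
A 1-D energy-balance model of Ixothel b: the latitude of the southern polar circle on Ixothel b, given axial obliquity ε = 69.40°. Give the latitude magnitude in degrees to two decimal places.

The polar circle is the lowest latitude that experiences at least one full rotation of continuous darkness at the northern-summer solstice; it lies at |φ| = 90° − ε = 90° − 69.40° = 20.60°.

20.60°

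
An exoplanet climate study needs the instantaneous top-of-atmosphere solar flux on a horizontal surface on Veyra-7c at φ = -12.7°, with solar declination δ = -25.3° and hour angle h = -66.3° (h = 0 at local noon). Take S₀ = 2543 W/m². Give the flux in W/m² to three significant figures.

cos θ_z = sin φ sin δ + cos φ cos δ cos h = 0.093953 + 0.354503 = 0.448456.
Flux = S₀ · cos θ_z = 2543 × 0.448456 = 1140 W/m².

1.14e+03 W/m²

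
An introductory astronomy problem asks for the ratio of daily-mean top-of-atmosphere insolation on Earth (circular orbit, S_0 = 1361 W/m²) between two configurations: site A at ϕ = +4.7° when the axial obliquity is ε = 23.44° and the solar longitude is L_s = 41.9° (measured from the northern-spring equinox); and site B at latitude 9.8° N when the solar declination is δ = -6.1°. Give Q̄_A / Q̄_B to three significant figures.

— Configuration A (ϕ=+4.7°):
Solar declination: sin δ = sin ε · sin L_s = sin 23.44° × sin 41.9° = 0.26566, so δ = +15.406°.
cos h₀ = −tan(+4.7°) tan(+15.406°) = -0.0227, h₀ = 1.5935 rad.
Bracket: h₀ sin ϕ sin δ + cos ϕ cos δ sin h₀ = 1.5935×0.08194×0.26566 + 0.99664×0.96407×0.99974 = 0.034688 + 0.960581 = 0.995269.
Q̄ = (S_0/π) × [bracket] = (1361/π) × 0.995269 = 431.17 W/m².
— Configuration B (ϕ=+9.8°):
cos h₀ = −tan(+9.8°) tan(-6.100°) = 0.0185, h₀ = 1.5523 rad.
Bracket: h₀ sin ϕ sin δ + cos ϕ cos δ sin h₀ = 1.5523×0.17021×-0.10626 + 0.98541×0.99434×0.99983 = -0.028076 + 0.979666 = 0.951590.
Q̄ = (S_0/π) × [bracket] = (1361/π) × 0.951590 = 412.25 W/m².
Ratio Q̄_A / Q̄_B = 431.17 / 412.25 = 1.046.

Q̄_A / Q̄_B ≈ 1.05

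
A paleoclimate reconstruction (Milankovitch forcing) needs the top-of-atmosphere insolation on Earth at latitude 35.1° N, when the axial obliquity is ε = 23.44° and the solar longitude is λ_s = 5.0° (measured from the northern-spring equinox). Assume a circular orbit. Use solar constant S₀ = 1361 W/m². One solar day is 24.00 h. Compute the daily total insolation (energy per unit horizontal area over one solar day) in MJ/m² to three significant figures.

Solar declination: sin δ = sin ε · sin λ_s = sin 23.44° × sin 5.0° = 0.03467, so δ = +1.987°.
cos H₀ = −tan(+35.1°) tan(+1.987°) = -0.0244, H₀ = 1.5952 rad.
Bracket: H₀ sin φ sin δ + cos φ cos δ sin H₀ = 1.5952×0.57501×0.03467 + 0.81815×0.99940×0.99970 = 0.031801 + 0.817414 = 0.849215.
Q̄ = (S₀/π) × [bracket] = (1361/π) × 0.849215 = 367.90 W/m².
Daily total = Q̄ × 24.00 h × 3600 s/h = 367.90 × 24.00 × 3600 / 10⁶ = 31.79 MJ/m².

31.8 MJ/m²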